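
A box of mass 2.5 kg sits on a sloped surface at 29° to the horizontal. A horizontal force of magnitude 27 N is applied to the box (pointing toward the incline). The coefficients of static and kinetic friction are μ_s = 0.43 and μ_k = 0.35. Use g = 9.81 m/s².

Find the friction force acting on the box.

f ≈ 11.7 N (down the incline)

Normal direction: N = m g cos θ + P sin θ = 34.54 N.
Along the incline, the net driving force (taking up-slope positive) is P cos θ − m g sin θ = 23.61 − 11.89 = 11.72 N, so equilibrium requires friction f = -11.72 N (down-slope).
Maximum static friction: μ_s N = 0.43 × 34.54 = 14.85 N.
|f_req| = 11.72 ≤ 14.85 N → the box is in equilibrium; friction equals the required value.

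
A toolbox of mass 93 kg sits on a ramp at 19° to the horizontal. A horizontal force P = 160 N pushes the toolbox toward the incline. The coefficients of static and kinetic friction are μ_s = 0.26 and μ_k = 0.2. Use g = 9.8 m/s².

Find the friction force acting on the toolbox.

f ≈ 145 N (up the incline)

Resolve perpendicular to the incline: N = m g cos θ + P sin θ = 93×9.8×cos 19° + 160×sin 19° = 913.8 N.
Parallel to the incline: P cos θ − m g sin θ = 151.3 − 296.7 = -145.4 N; the friction needed to balance this is 145.4 N acting up the slope.
The limit of static friction is μ_s N = 237.6 N.
|f_req| = 145.4 ≤ 237.6 N → the toolbox is in equilibrium; friction equals the required value.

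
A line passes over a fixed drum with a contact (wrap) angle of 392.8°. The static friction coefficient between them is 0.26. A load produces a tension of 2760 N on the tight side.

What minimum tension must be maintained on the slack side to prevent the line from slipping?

Capstan equation at impending slip: T_tight/T_slack = e^{μβ}.
β = 392.8° = 6.856 rad; e^{μβ} = e^{0.26×6.856} = 5.945.
T_slack = T_tight / e^{μβ} = 2760 / 5.945 = 464 N.

T_min ≈ 464 N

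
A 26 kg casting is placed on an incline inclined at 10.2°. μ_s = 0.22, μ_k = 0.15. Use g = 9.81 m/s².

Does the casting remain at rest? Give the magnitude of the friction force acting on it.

f ≈ 45.2 N

N = m g cos θ = 251 N.
Down-slope weight component: m g sin θ = 45.2 N.
μ_s N = 55.2 N.
45.2 ≤ 55.2 N, so it stays put; friction = 45.2 N.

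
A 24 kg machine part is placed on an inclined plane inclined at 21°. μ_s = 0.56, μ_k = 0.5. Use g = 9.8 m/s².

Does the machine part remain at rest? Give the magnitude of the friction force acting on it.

N = m g cos θ = 220 N.
Down-slope weight component: m g sin θ = 84.3 N.
μ_s N = 123 N.
84.3 ≤ 123 N, so it stays put; friction = 84.3 N.

f ≈ 84.3 N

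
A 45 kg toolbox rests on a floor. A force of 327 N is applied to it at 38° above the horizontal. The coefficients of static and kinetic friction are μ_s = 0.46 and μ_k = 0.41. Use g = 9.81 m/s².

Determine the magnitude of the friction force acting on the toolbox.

f ≈ 98.5 N

N = m g − P sin α = 441.5 − 327×sin 38° = 240.1 N.
Horizontally, friction must balance P cos α = 257.7 N.
The static-friction limit is μ_s N = 110.5 N.
257.7 > 110.5 N → the toolbox slides; f = μ_k N = 0.41×240.1 = 98.5 N.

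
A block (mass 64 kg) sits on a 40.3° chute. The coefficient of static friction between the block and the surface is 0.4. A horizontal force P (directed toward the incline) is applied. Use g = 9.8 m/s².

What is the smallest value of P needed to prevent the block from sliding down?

P_min ≈ 210 N

The block tends to slide down (tan θ > μ_s), so at the point of impending slip friction acts up-slope at its limit: f = μ_s N.
Perpendicular to the incline: N = m g cos θ + P sin θ.
Along the incline: P cos θ + μ_s N = m g sin θ, i.e. P cos θ + μ_s (m g cos θ + P sin θ) = m g sin θ.
Solving, P (cos θ + μ_s sin θ) = m g (sin θ − μ_s cos θ), so P = 627×0.3417/1.021 = 210 N.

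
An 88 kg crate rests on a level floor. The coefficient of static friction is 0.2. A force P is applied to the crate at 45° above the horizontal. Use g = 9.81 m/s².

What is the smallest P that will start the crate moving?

P ≈ 203 N

N = m g − P sin α (the pull lifts the crate).
At impending slip, P cos α = μ_s N = μ_s (m g − P sin α).
Solving: P (cos α + μ_s sin α) = μ_s m g → P = 0.2×863/(cos 45° + 0.2 sin 45°) = 173/0.8485 = 203 N.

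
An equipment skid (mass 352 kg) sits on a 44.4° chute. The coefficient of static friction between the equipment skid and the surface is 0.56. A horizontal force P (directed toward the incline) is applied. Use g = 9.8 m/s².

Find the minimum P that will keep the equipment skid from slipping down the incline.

P_min ≈ 934 N

The equipment skid tends to slide down (tan θ > μ_s), so at the point of impending slip friction acts up-slope at its limit: f = μ_s N.
Perpendicular to the incline: N = m g cos θ + P sin θ.
Along the incline: P cos θ + μ_s N = m g sin θ, i.e. P cos θ + μ_s (m g cos θ + P sin θ) = m g sin θ.
Solving, P (cos θ + μ_s sin θ) = m g (sin θ − μ_s cos θ), so P = 3450×0.2996/1.106 = 934 N.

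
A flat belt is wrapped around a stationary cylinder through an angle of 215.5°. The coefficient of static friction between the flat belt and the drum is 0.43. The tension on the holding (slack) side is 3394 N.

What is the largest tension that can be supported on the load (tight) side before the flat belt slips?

At impending slip the capstan equation gives T₂/T₁ = e^{μβ} with β in radians.
β = 215.5° × π/180 = 3.761 rad.
e^{μβ} = e^{0.43×3.761} = 5.04.
T₂ = T₁ · e^{μβ} = 3394 × 5.04 = 17100 N.

T_max ≈ 17100 N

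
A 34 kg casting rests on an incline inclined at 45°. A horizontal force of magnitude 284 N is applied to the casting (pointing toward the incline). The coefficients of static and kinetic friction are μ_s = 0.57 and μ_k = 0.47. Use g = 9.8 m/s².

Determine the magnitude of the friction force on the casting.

f ≈ 34.8 N (up the incline)

Resolve perpendicular to the incline: N = m g cos θ + P sin θ = 34×9.8×cos 45° + 284×sin 45° = 436.4 N.
Parallel to the incline: P cos θ − m g sin θ = 200.8 − 235.6 = -34.79 N; the friction needed to balance this is 34.79 N acting up the slope.
Maximum static friction: μ_s N = 0.57 × 436.4 = 248.8 N.
Since 34.79 N is within the 248.8 N limit, the casting stays put and friction is exactly 34.8 N.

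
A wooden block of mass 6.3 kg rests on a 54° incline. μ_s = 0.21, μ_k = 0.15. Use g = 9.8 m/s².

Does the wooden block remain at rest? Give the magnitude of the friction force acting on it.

N = m g cos θ = 36.3 N.
Down-slope weight component: m g sin θ = 49.9 N.
μ_s N = 7.62 N.
49.9 > 7.62 N, so it slides; kinetic friction f = μ_k N = 0.15×36.3 = 5.44 N.

f ≈ 5.44 N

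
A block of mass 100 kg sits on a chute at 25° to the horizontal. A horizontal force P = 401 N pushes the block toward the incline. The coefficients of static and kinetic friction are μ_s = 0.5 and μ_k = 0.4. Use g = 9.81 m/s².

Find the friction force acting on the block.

Normal direction: N = m g cos θ + P sin θ = 1059 N.
Parallel to the incline: P cos θ − m g sin θ = 363.4 − 414.6 = -51.16 N; the friction needed to balance this is 51.16 N acting up the slope.
Maximum static friction: μ_s N = 0.5 × 1059 = 529.3 N.
Since 51.16 N is within the 529.3 N limit, the block stays put and friction is exactly 51.2 N.

f ≈ 51.2 N (up the incline)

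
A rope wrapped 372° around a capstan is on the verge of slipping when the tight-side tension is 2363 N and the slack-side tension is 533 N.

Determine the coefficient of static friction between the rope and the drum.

μ ≈ 0.229

T₂/T₁ = e^{μβ} → μ = ln(T₂/T₁)/β.
β = 372° = 6.493 rad.
μ = ln(2363/533)/6.493 = ln(4.433)/6.493 = 0.229.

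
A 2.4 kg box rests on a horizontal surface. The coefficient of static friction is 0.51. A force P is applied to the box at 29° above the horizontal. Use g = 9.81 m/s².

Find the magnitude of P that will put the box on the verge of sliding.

N = m g − P sin α (the pull lifts the box).
At impending slip, P cos α = μ_s N = μ_s (m g − P sin α).
Solving: P (cos α + μ_s sin α) = μ_s m g → P = 0.51×23.5/(cos 29° + 0.51 sin 29°) = 12/1.122 = 10.7 N.

P ≈ 10.7 N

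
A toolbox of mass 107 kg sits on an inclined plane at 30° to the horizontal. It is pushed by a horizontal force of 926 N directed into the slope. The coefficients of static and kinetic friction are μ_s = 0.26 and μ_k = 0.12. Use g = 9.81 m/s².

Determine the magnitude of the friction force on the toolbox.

f ≈ 277 N (down the incline)

Normal direction: N = m g cos θ + P sin θ = 1372 N.
Parallel to the incline: P cos θ − m g sin θ = 801.9 − 524.8 = 277.1 N; the friction needed to balance this is 277.1 N acting down the slope.
Maximum static friction: μ_s N = 0.26 × 1372 = 356.7 N.
Since 277.1 N is within the 356.7 N limit, the toolbox stays put and friction is exactly 277 N.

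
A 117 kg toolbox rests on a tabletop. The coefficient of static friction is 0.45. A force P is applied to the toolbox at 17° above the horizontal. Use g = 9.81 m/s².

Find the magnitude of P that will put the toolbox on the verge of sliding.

N = m g − P sin α (the pull lifts the toolbox).
At impending slip, P cos α = μ_s N = μ_s (m g − P sin α).
Solving: P (cos α + μ_s sin α) = μ_s m g → P = 0.45×1150/(cos 17° + 0.45 sin 17°) = 516/1.088 = 475 N.

P ≈ 475 N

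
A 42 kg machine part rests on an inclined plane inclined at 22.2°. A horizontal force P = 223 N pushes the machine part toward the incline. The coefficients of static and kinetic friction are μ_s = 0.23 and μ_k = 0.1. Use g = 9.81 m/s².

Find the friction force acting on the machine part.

The horizontal push has a component P sin θ into the surface, so N = m g cos θ + P sin θ = 381.5 + 84.26 = 465.7 N.
Along the incline, the net driving force (taking up-slope positive) is P cos θ − m g sin θ = 206.5 − 155.7 = 50.79 N, so equilibrium requires friction f = -50.79 N (down-slope).
The limit of static friction is μ_s N = 107.1 N.
Since 50.79 N is within the 107.1 N limit, the machine part stays put and friction is exactly 50.8 N.

f ≈ 50.8 N (down the incline)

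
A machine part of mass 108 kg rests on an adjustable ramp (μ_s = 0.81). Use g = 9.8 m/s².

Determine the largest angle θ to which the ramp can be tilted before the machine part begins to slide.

θ_max ≈ 39°

At the slip threshold, m g sin θ = μ_s · m g cos θ, so tan θ = μ_s.
θ_max = arctan(0.81) = 39°.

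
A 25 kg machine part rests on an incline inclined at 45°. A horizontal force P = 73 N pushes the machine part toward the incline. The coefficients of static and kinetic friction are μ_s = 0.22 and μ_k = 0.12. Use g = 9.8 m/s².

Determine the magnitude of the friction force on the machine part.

f ≈ 27 N (up the incline)

The horizontal push has a component P sin θ into the surface, so N = m g cos θ + P sin θ = 173.2 + 51.62 = 224.9 N.
Along the incline, the net driving force (taking up-slope positive) is P cos θ − m g sin θ = 51.62 − 173.2 = -121.6 N, so equilibrium requires friction f = 121.6 N (up-slope).
Maximum static friction: μ_s N = 0.22 × 224.9 = 49.47 N.
The required 121.6 N exceeds the static limit, so the machine part slides down-slope and f = μ_k N = 0.12×224.9 = 27 N.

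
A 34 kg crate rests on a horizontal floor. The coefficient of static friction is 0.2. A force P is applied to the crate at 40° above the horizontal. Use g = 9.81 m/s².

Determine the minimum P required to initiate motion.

N = m g − P sin α (the pull lifts the crate).
At impending slip, P cos α = μ_s N = μ_s (m g − P sin α).
Solving: P (cos α + μ_s sin α) = μ_s m g → P = 0.2×334/(cos 40° + 0.2 sin 40°) = 66.7/0.8946 = 74.6 N.

P ≈ 74.6 N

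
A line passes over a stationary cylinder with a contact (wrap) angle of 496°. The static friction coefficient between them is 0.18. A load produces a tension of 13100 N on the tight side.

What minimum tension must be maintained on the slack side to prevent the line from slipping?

T_min ≈ 2760 N

Capstan equation at impending slip: T_tight/T_slack = e^{μβ}.
β = 496° = 8.657 rad; e^{μβ} = e^{0.18×8.657} = 4.75.
T_slack = T_tight / e^{μβ} = 13100 / 4.75 = 2760 N.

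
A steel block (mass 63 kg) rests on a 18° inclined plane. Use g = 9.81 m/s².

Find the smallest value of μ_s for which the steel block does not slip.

At the slip threshold m g sin θ = μ_s m g cos θ, so μ_s,min = tan θ.
μ_s,min = tan 18° = 0.325.

μ_s,min ≈ 0.325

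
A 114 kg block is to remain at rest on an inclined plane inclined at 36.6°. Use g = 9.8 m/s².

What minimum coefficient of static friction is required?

At the slip threshold m g sin θ = μ_s m g cos θ, so μ_s,min = tan θ.
μ_s,min = tan 36.6° = 0.743.

μ_s,min ≈ 0.743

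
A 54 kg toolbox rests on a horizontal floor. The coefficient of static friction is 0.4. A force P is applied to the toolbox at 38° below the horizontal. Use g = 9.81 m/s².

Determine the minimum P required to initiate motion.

N = m g + P sin α (the push presses the toolbox into the horizontal floor).
At impending slip, P cos α = μ_s N = μ_s (m g + P sin α).
Solving: P (cos α − μ_s sin α) = μ_s m g → P = 0.4×530/(cos 38° − 0.4 sin 38°) = 212/0.5417 = 391 N.

P ≈ 391 N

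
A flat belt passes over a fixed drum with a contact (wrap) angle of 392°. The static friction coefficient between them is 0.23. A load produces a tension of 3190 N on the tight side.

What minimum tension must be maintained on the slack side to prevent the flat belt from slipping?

Capstan equation at impending slip: T_tight/T_slack = e^{μβ}.
β = 392° = 6.842 rad; e^{μβ} = e^{0.23×6.842} = 4.824.
T_slack = T_tight / e^{μβ} = 3190 / 4.824 = 661 N.

T_min ≈ 661 N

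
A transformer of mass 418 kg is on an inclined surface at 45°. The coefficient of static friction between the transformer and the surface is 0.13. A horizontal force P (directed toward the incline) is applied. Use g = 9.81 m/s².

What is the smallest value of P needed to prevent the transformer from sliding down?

The transformer tends to slide down (tan θ > μ_s), so at the point of impending slip friction acts up-slope at its limit: f = μ_s N.
Perpendicular to the incline: N = m g cos θ + P sin θ.
Along the incline: P cos θ + μ_s N = m g sin θ, i.e. P cos θ + μ_s (m g cos θ + P sin θ) = m g sin θ.
Solving, P (cos θ + μ_s sin θ) = m g (sin θ − μ_s cos θ), so P = 4100×0.6152/0.799 = 3160 N.

P_min ≈ 3160 N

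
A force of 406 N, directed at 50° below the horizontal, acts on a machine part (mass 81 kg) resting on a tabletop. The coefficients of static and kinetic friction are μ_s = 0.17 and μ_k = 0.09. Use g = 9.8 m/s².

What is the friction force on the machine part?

f ≈ 99.4 N

N = m g + P sin α = 793.8 + 406×sin 50° = 1105 N.
The horizontal driving force is P cos α = 261 N, so equilibrium needs friction f = 261 N.
The static-friction limit is μ_s N = 187.8 N.
The required friction exceeds μ_s N, so the machine part moves and f = μ_k N = 99.4 N.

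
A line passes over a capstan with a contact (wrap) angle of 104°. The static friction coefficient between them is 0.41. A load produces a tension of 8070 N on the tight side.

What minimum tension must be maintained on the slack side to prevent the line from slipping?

Capstan equation at impending slip: T_tight/T_slack = e^{μβ}.
β = 104° = 1.815 rad; e^{μβ} = e^{0.41×1.815} = 2.105.
T_slack = T_tight / e^{μβ} = 8070 / 2.105 = 3830 N.

T_min ≈ 3830 N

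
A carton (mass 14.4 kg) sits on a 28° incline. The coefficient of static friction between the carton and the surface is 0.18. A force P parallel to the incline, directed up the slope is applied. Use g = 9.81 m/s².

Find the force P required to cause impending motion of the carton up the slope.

At impending motion up the slope, friction acts down-slope at its limit: f = μ_s N.
P is parallel to the surface, so N = m g cos θ = 125 N.
Along the incline: P = m g sin θ + μ_s N = 66.3 + 0.18×125 = 88.8 N.

P ≈ 88.8 N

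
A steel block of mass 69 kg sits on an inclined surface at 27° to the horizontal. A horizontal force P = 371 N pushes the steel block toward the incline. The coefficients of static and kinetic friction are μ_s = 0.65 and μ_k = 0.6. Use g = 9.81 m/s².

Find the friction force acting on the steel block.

f ≈ 23.3 N (down the incline)

Normal direction: N = m g cos θ + P sin θ = 771.5 N.
Along the incline, the net driving force (taking up-slope positive) is P cos θ − m g sin θ = 330.6 − 307.3 = 23.26 N, so equilibrium requires friction f = -23.26 N (down-slope).
The limit of static friction is μ_s N = 501.5 N.
|f_req| = 23.26 ≤ 501.5 N → the steel block is in equilibrium; friction equals the required value.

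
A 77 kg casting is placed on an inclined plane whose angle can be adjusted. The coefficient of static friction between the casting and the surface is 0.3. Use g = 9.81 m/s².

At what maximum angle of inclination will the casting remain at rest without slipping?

θ_max ≈ 16.7°

At the slip threshold, m g sin θ = μ_s · m g cos θ, so tan θ = μ_s.
θ_max = arctan(0.3) = 16.7°.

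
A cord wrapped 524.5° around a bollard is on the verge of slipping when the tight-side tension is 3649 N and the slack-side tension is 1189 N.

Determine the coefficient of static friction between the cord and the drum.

T₂/T₁ = e^{μβ} → μ = ln(T₂/T₁)/β.
β = 524.5° = 9.154 rad.
μ = ln(3649/1189)/9.154 = ln(3.069)/9.154 = 0.122.

μ ≈ 0.122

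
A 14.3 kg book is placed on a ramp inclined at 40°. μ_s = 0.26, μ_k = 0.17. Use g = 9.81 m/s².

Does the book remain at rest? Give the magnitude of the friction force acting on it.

N = m g cos θ = 107 N.
Down-slope weight component: m g sin θ = 90.2 N.
μ_s N = 27.9 N.
90.2 > 27.9 N, so it slides; kinetic friction f = μ_k N = 0.17×107 = 18.3 N.

f ≈ 18.3 N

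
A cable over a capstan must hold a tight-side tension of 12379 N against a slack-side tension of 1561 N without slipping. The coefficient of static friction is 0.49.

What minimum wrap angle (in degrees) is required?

T₂/T₁ = e^{μβ} → β = ln(T₂/T₁)/μ.
β = ln(12379/1561)/0.49 = 2.071/0.49 = 4.226 rad.
In degrees: β = 4.226 × 180/π = 242°.

β_min ≈ 242°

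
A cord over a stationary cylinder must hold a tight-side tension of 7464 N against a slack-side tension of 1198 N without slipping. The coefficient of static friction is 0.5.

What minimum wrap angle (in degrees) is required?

T₂/T₁ = e^{μβ} → β = ln(T₂/T₁)/μ.
β = ln(7464/1198)/0.5 = 1.829/0.5 = 3.659 rad.
In degrees: β = 3.659 × 180/π = 210°.

β_min ≈ 210°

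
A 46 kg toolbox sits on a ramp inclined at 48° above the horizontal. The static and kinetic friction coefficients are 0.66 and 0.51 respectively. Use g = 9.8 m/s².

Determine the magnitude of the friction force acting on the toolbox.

Perpendicular to the surface, N = m g cos θ = 46·9.8·cos 48° = 301.6 N.
Along the slope the weight component is m g sin θ = 335 N; friction must supply exactly this, acting up-slope.
The static-friction ceiling is μ_s N = 0.66 × 301.6 = 199.1 N.
|335| exceeds 199.1 N, so the toolbox slips down-slope; friction is kinetic, f = μ_k N = 0.51×301.6 = 154 N.

f ≈ 154 N (up the incline)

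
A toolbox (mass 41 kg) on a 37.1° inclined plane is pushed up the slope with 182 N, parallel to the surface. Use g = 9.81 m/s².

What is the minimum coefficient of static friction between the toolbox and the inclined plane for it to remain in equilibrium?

μ_s,min ≈ 0.189

N = m g cos θ = 320.8 N.
Friction must make up the shortfall along the incline: f = m g sin θ − P = 242.6 − 182 = 60.62 N.
At the threshold f = μ_s N, so μ_s,min = 60.62/320.8 = 0.189.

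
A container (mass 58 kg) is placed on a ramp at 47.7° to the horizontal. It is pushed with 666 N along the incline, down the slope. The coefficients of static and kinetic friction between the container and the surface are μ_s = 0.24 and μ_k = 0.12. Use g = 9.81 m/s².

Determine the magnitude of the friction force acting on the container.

Perpendicular to the surface, N = m g cos θ = 58·9.81·cos 47.7° = 382.9 N.
The friction needed for equilibrium is m g sin θ + P = 420.8 + 666 = 1087 N, measured positive up-slope.
The static-friction ceiling is μ_s N = 0.24 × 382.9 = 91.9 N.
|1087| exceeds 91.9 N, so the container slips down-slope; friction is kinetic, f = μ_k N = 0.12×382.9 = 46 N.

f ≈ 46 N (up the incline)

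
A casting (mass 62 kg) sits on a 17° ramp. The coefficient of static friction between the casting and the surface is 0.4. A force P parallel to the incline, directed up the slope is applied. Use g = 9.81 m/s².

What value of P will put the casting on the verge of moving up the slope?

At impending motion up the slope, friction acts down-slope at its limit: f = μ_s N.
P is parallel to the surface, so N = m g cos θ = 582 N.
Along the incline: P = m g sin θ + μ_s N = 178 + 0.4×582 = 410 N.

P ≈ 410 N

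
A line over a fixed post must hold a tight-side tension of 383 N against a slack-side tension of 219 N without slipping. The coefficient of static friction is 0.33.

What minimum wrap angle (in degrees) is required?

β_min ≈ 97°

T₂/T₁ = e^{μβ} → β = ln(T₂/T₁)/μ.
β = ln(383/219)/0.33 = 0.559/0.33 = 1.694 rad.
In degrees: β = 1.694 × 180/π = 97°.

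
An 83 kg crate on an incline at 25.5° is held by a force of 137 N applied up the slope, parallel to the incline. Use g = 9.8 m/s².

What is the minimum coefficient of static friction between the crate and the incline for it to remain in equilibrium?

N = m g cos θ = 734.2 N.
Friction must make up the shortfall along the incline: f = m g sin θ − P = 350.2 − 137 = 213.2 N.
At the threshold f = μ_s N, so μ_s,min = 213.2/734.2 = 0.29.

μ_s,min ≈ 0.29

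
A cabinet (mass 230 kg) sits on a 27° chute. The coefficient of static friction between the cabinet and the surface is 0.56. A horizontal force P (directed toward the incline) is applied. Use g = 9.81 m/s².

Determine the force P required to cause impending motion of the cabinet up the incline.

At impending motion up the slope, friction acts down-slope at its limit: f = μ_s N.
Perpendicular to the incline: N = m g cos θ + P sin θ.
Along the incline: P cos θ = m g sin θ + μ_s N = m g sin θ + μ_s (m g cos θ + P sin θ).
Solving, P (cos θ − μ_s sin θ) = m g (sin θ + μ_s cos θ), so P = 230×9.81×(sin 27° + 0.56 cos 27°)/(cos 27° − 0.56 sin 27°) = 2260×0.953/0.6368 = 3380 N.

P ≈ 3380 N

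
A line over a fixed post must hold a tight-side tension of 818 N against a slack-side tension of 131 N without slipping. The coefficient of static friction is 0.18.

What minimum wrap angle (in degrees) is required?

β_min ≈ 583°

T₂/T₁ = e^{μβ} → β = ln(T₂/T₁)/μ.
β = ln(818/131)/0.18 = 1.832/0.18 = 10.18 rad.
In degrees: β = 10.18 × 180/π = 583°.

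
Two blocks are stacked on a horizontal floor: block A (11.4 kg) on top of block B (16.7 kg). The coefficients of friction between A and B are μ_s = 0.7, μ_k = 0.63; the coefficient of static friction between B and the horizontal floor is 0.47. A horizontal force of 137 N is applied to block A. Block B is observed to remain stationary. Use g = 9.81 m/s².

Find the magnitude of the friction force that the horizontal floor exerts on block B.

f ≈ 70.5 N

Normal force at the A–B interface: N₁ = m_A g = 111.8 N.
So the A–B interface can sustain at most μ_s N₁ = 78.28 N of static friction.
P = 137 N exceeds that limit, so A slips over B and the interface friction becomes kinetic: f₁ = μ_k N₁ = 0.63×111.8 = 70.5 N.
B experiences an equal 70.5 N forward from A (third law). B is in equilibrium, so the floor supplies f₂ = 70.5 N of static friction (limit μ_s(m_A+m_B)g = 129.6 N, not exceeded).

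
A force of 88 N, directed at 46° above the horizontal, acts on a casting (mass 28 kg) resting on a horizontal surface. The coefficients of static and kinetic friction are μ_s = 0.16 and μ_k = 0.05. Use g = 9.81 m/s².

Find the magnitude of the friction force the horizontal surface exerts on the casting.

f ≈ 10.6 N

N = m g − P sin α = 274.7 − 88×sin 46° = 211.4 N.
Horizontally, friction must balance P cos α = 61.13 N.
μ_s N = 0.16 × 211.4 = 33.82 N.
The required friction exceeds μ_s N, so the casting moves and f = μ_k N = 10.6 N.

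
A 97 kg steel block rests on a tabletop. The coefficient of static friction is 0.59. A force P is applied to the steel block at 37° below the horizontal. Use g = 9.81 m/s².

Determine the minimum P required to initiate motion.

N = m g + P sin α (the push presses the steel block into the tabletop).
At impending slip, P cos α = μ_s N = μ_s (m g + P sin α).
Solving: P (cos α − μ_s sin α) = μ_s m g → P = 0.59×952/(cos 37° − 0.59 sin 37°) = 561/0.4436 = 1270 N.

P ≈ 1270 N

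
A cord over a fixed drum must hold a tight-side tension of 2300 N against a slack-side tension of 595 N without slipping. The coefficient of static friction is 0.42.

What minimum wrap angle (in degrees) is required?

T₂/T₁ = e^{μβ} → β = ln(T₂/T₁)/μ.
β = ln(2300/595)/0.42 = 1.352/0.42 = 3.219 rad.
In degrees: β = 3.219 × 180/π = 184°.

β_min ≈ 184°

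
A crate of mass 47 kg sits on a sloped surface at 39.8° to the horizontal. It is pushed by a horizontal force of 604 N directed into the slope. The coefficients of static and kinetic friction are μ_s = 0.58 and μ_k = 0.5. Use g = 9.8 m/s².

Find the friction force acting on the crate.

f ≈ 169 N (down the incline)

Normal direction: N = m g cos θ + P sin θ = 740.5 N.
Parallel to the incline: P cos θ − m g sin θ = 464 − 294.8 = 169.2 N; the friction needed to balance this is 169.2 N acting down the slope.
Maximum static friction: μ_s N = 0.58 × 740.5 = 429.5 N.
Since 169.2 N is within the 429.5 N limit, the crate stays put and friction is exactly 169 N.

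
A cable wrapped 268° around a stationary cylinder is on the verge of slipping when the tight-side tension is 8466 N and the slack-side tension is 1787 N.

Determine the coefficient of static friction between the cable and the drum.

T₂/T₁ = e^{μβ} → μ = ln(T₂/T₁)/β.
β = 268° = 4.677 rad.
μ = ln(8466/1787)/4.677 = ln(4.738)/4.677 = 0.333.

μ ≈ 0.333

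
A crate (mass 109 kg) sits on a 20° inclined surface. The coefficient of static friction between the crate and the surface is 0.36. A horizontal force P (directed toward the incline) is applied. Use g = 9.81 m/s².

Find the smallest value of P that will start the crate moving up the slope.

At impending motion up the slope, friction acts down-slope at its limit: f = μ_s N.
Perpendicular to the incline: N = m g cos θ + P sin θ.
Along the incline: P cos θ = m g sin θ + μ_s N = m g sin θ + μ_s (m g cos θ + P sin θ).
Solving, P (cos θ − μ_s sin θ) = m g (sin θ + μ_s cos θ), so P = 109×9.81×(sin 20° + 0.36 cos 20°)/(cos 20° − 0.36 sin 20°) = 1070×0.6803/0.8166 = 891 N.

P ≈ 891 N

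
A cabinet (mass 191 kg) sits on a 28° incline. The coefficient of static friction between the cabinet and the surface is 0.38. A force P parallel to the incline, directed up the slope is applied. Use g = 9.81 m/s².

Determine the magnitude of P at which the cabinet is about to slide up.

P ≈ 1510 N

At impending motion up the slope, friction acts down-slope at its limit: f = μ_s N.
P is parallel to the surface, so N = m g cos θ = 1650 N.
Along the incline: P = m g sin θ + μ_s N = 880 + 0.38×1650 = 1510 N.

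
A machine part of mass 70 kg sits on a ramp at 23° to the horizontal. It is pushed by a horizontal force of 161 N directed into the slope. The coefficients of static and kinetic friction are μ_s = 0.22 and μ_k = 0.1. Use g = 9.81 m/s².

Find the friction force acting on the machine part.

f ≈ 120 N (up the incline)

Normal direction: N = m g cos θ + P sin θ = 695 N.
Parallel to the incline: P cos θ − m g sin θ = 148.2 − 268.3 = -120.1 N; the friction needed to balance this is 120.1 N acting up the slope.
Maximum static friction: μ_s N = 0.22 × 695 = 152.9 N.
Since 120.1 N is within the 152.9 N limit, the machine part stays put and friction is exactly 120 N.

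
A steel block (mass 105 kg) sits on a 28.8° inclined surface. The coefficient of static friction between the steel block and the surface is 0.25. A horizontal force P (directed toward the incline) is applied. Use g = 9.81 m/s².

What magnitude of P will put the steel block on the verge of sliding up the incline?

P ≈ 955 N

At impending motion up the slope, friction acts down-slope at its limit: f = μ_s N.
Perpendicular to the incline: N = m g cos θ + P sin θ.
Along the incline: P cos θ = m g sin θ + μ_s N = m g sin θ + μ_s (m g cos θ + P sin θ).
Solving, P (cos θ − μ_s sin θ) = m g (sin θ + μ_s cos θ), so P = 105×9.81×(sin 28.8° + 0.25 cos 28.8°)/(cos 28.8° − 0.25 sin 28.8°) = 1030×0.7008/0.7559 = 955 N.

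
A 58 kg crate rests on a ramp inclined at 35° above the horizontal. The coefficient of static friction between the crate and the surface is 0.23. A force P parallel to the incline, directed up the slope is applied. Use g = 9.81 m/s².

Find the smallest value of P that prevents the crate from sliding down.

The crate tends to slide down (tan θ > μ_s), so at the point of impending slip friction acts up-slope at its limit: f = μ_s N.
P is parallel to the surface, so N = m g cos θ = 466 N.
Along the incline: P + μ_s N = m g sin θ, so P = 326 − 0.23×466 = 219 N.

P_min ≈ 219 N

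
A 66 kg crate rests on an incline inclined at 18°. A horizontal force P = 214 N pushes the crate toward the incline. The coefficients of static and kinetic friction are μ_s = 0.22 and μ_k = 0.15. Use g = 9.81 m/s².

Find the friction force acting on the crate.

f ≈ 3.45 N (down the incline)

Resolve perpendicular to the incline: N = m g cos θ + P sin θ = 66×9.81×cos 18° + 214×sin 18° = 681.9 N.
Along the incline, the net driving force (taking up-slope positive) is P cos θ − m g sin θ = 203.5 − 200.1 = 3.45 N, so equilibrium requires friction f = -3.45 N (down-slope).
Maximum static friction: μ_s N = 0.22 × 681.9 = 150 N.
|f_req| = 3.45 ≤ 150 N → the crate is in equilibrium; friction equals the required value.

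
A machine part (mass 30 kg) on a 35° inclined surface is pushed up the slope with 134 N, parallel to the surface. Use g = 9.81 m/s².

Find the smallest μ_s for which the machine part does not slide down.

N = m g cos θ = 241.1 N.
Friction must make up the shortfall along the incline: f = m g sin θ − P = 168.8 − 134 = 34.8 N.
At the threshold f = μ_s N, so μ_s,min = 34.8/241.1 = 0.144.

μ_s,min ≈ 0.144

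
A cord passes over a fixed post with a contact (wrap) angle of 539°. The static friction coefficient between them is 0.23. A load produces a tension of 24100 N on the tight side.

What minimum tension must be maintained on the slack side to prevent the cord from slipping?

T_min ≈ 2770 N

Capstan equation at impending slip: T_tight/T_slack = e^{μβ}.
β = 539° = 9.407 rad; e^{μβ} = e^{0.23×9.407} = 8.703.
T_slack = T_tight / e^{μβ} = 24100 / 8.703 = 2770 N.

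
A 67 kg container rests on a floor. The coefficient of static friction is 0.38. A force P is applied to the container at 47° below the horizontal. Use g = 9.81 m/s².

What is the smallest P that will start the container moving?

N = m g + P sin α (the push presses the container into the floor).
At impending slip, P cos α = μ_s N = μ_s (m g + P sin α).
Solving: P (cos α − μ_s sin α) = μ_s m g → P = 0.38×657/(cos 47° − 0.38 sin 47°) = 250/0.4041 = 618 N.

P ≈ 618 N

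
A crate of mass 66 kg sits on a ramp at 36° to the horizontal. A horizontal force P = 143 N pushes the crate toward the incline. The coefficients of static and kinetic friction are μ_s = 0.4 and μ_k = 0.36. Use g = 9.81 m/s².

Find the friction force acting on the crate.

f ≈ 219 N (up the incline)

Resolve perpendicular to the incline: N = m g cos θ + P sin θ = 66×9.81×cos 36° + 143×sin 36° = 607.9 N.
Parallel to the incline: P cos θ − m g sin θ = 115.7 − 380.6 = -264.9 N; the friction needed to balance this is 264.9 N acting up the slope.
Maximum static friction: μ_s N = 0.4 × 607.9 = 243.1 N.
The required 264.9 N exceeds the static limit, so the crate slides down-slope and f = μ_k N = 0.36×607.9 = 219 N.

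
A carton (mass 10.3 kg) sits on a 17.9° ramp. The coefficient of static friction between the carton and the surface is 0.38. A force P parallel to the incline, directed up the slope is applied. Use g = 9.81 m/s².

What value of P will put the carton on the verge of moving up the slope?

At impending motion up the slope, friction acts down-slope at its limit: f = μ_s N.
P is parallel to the surface, so N = m g cos θ = 96.2 N.
Along the incline: P = m g sin θ + μ_s N = 31.1 + 0.38×96.2 = 67.6 N.

P ≈ 67.6 N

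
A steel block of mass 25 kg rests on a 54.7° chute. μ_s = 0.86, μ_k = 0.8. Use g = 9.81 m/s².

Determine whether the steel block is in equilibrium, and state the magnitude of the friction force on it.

N = m g cos θ = 142 N.
Down-slope weight component: m g sin θ = 200 N.
μ_s N = 122 N.
200 > 122 N, so it slides; kinetic friction f = μ_k N = 0.8×142 = 113 N.

f ≈ 113 N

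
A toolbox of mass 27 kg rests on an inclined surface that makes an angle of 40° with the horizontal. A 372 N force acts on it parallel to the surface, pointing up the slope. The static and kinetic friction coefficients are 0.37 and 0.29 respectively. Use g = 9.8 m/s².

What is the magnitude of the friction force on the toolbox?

Perpendicular to the surface, N = m g cos θ = 27·9.8·cos 40° = 202.7 N.
Parallel to the incline, ΣF = 0 gives f = m g sin θ − P = 170.1 − 372 = -201.9 N (up-slope positive).
Static friction can supply at most μ_s N = 75 N.
Since |-201.9| > 75 N, static friction cannot hold it; the toolbox slides up the incline and kinetic friction applies: f = μ_k N = 0.29 × 202.7 = 58.8 N.

f ≈ 58.8 N (down the incline)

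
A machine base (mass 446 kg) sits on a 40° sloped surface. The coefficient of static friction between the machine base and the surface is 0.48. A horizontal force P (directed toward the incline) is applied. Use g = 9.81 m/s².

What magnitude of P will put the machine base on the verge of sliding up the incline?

At impending motion up the slope, friction acts down-slope at its limit: f = μ_s N.
Perpendicular to the incline: N = m g cos θ + P sin θ.
Along the incline: P cos θ = m g sin θ + μ_s N = m g sin θ + μ_s (m g cos θ + P sin θ).
Solving, P (cos θ − μ_s sin θ) = m g (sin θ + μ_s cos θ), so P = 446×9.81×(sin 40° + 0.48 cos 40°)/(cos 40° − 0.48 sin 40°) = 4380×1.01/0.4575 = 9660 N.

P ≈ 9660 N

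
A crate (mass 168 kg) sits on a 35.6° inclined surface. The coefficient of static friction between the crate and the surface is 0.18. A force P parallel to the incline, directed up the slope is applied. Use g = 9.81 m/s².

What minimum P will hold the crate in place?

P_min ≈ 718 N

The crate tends to slide down (tan θ > μ_s), so at the point of impending slip friction acts up-slope at its limit: f = μ_s N.
P is parallel to the surface, so N = m g cos θ = 1340 N.
Along the incline: P + μ_s N = m g sin θ, so P = 959 − 0.18×1340 = 718 N.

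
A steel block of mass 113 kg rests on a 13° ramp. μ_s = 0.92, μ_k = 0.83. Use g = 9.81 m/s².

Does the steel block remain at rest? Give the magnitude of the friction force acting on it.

f ≈ 249 N

N = m g cos θ = 1080 N.
Down-slope weight component: m g sin θ = 249 N.
μ_s N = 994 N.
249 ≤ 994 N, so it stays put; friction = 249 N.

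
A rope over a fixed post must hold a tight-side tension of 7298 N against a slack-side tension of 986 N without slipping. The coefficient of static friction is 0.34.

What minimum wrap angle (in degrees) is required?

T₂/T₁ = e^{μβ} → β = ln(T₂/T₁)/μ.
β = ln(7298/986)/0.34 = 2.002/0.34 = 5.887 rad.
In degrees: β = 5.887 × 180/π = 337°.

β_min ≈ 337°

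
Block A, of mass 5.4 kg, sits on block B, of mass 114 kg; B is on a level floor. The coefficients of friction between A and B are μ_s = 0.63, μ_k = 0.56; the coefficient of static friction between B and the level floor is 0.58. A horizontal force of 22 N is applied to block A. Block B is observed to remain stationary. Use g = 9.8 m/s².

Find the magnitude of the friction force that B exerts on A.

f ≈ 22 N

Normal force at the A–B interface: N₁ = m_A g = 52.92 N.
Maximum static friction on A from B: μ_s N₁ = 0.63×52.92 = 33.34 N.
Since P = 22 N ≤ 33.34 N, A does not slip on B; friction on A equals P = 22 N.
By Newton's third law B feels 22 N forward from A. With B stationary, the floor's static friction on B balances it: f₂ = 22 N (well within μ_s(m_A+m_B)g = 678.7 N).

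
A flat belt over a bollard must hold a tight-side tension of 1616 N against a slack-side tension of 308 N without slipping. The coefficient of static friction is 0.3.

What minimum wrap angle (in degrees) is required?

β_min ≈ 317°

T₂/T₁ = e^{μβ} → β = ln(T₂/T₁)/μ.
β = ln(1616/308)/0.3 = 1.658/0.3 = 5.525 rad.
In degrees: β = 5.525 × 180/π = 317°.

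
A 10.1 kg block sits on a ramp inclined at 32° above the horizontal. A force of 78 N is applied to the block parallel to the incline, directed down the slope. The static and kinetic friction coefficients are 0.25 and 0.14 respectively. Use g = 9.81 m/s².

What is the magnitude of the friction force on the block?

f ≈ 11.8 N (up the incline)

The normal reaction is N = m g cos θ = 84.03 N.
The friction needed for equilibrium is m g sin θ + P = 52.5 + 78 = 130.5 N, measured positive up-slope.
Maximum static friction available: μ_s N = 0.25 × 84.03 = 21.01 N.
|130.5| exceeds 21.01 N, so the block slips down-slope; friction is kinetic, f = μ_k N = 0.14×84.03 = 11.8 N.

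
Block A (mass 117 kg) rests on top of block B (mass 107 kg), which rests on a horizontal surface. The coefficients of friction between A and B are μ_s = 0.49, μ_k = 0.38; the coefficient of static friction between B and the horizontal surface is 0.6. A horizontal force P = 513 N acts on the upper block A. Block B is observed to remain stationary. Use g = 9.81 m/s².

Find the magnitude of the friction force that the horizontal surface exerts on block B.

f ≈ 513 N

The normal force B exerts on A is simply A's weight, N₁ = 1148 N.
So the A–B interface can sustain at most μ_s N₁ = 562.4 N of static friction.
Since P = 513 N ≤ 562.4 N, A does not slip on B; friction on A equals P = 513 N.
By Newton's third law B feels 513 N forward from A. With B stationary, the floor's static friction on B balances it: f₂ = 513 N (well within μ_s(m_A+m_B)g = 1318 N).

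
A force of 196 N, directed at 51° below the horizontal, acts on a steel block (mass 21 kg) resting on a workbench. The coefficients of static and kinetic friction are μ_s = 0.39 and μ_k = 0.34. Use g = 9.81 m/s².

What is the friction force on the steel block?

The vertical component of P adds to the normal force: N = m g + P sin α = 206 + 152.3 = 358.3 N.
For equilibrium, f = P cos α = 196×cos 51° = 123.3 N.
μ_s N = 0.39 × 358.3 = 139.7 N.
Since 123.3 N does not exceed the limit, the steel block stays at rest and f = 123 N.

f ≈ 123 N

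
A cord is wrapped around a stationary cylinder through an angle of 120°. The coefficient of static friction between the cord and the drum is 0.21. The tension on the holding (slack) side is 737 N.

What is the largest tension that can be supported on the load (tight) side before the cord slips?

At impending slip the capstan equation gives T₂/T₁ = e^{μβ} with β in radians.
β = 120° × π/180 = 2.094 rad.
e^{μβ} = e^{0.21×2.094} = 1.552.
T₂ = T₁ · e^{μβ} = 737 × 1.552 = 1140 N.

T_max ≈ 1140 N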